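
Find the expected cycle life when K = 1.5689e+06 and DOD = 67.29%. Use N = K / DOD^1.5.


DOD^1.5 = 551.98
N = K / DOD^1.5 = 1.5689e+06 / 551.98 = 2842

2842 cycles


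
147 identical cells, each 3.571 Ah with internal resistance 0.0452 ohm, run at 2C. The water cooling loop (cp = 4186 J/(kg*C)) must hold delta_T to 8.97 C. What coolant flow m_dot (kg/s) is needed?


Step 1: I = 2 * 3.571 = 7.142 A
Step 2: Q_cell = I^2 * R = 7.142^2 * 0.0452 = 2.3056 W
Step 3: Q_total = 147 * 2.3056 = 338.92 W
Step 4: m_dot = Q_total / (cp * dT) = 338.92 / (4186 * 8.97) = 0.009026 kg/s

0.009026 kg/s


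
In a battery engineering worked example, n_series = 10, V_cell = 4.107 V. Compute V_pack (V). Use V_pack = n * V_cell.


Series voltages add: 10 * 4.107 V = 41.07 V

41.07 V


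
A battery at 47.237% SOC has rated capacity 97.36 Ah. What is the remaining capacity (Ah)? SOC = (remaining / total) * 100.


remaining = SOC / 100 * total = 47.237 / 100 * 97.36 = 45.99 Ah

45.99 Ah


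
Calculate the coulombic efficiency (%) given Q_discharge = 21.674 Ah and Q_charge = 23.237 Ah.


eta_c = Q_dis / Q_chg * 100 = 21.674 / 23.237 * 100 = 93.27%

93.27%


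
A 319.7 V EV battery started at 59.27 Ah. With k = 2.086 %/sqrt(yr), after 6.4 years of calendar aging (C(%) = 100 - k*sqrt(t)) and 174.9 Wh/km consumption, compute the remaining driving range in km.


Step 1: capacity retention = 100 - 2.086 * sqrt(6.4) = 100 - 2.086 * 2.5298 = 94.723%
Step 2: C_now = 59.27 * 94.723/100 = 56.142 Ah
Step 3: E_pack = V * C_now = 319.7 * 56.142 = 17949 Wh
Step 4: range = E_pack / consumption = 17949 / 174.9 = 102.6 km

102.6 km


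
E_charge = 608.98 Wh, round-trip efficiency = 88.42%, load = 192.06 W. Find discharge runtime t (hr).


Step 1: E_discharge = eta/100 * E_charge = 88.42/100 * 608.98 = 538.46 Wh
Step 2: t = E_discharge / P = 538.46 / 192.06 = 2.804 hr

2.804 hr


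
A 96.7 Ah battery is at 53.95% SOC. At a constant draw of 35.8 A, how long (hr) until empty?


Step 1: remaining = SOC/100 * C_total = 53.95/100 * 96.7 = 52.17 Ah
Step 2: t = remaining / I = 52.17 / 35.8 = 1.457 hr

1.457 hr


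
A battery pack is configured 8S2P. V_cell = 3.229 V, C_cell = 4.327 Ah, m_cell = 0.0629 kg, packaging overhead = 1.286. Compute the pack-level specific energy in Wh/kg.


Step 1: V_pack = 8 * 3.229 = 25.832 V
Step 2: C_pack = 2 * 4.327 = 8.654 Ah
Step 3: E_pack = V_pack * C_pack = 25.832 * 8.654 = 223.55 Wh
Step 4: m_pack = 8 * 2 * 0.0629 * 1.286 = 1.2942 kg
Step 5: ED = E_pack / m_pack = 223.55 / 1.2942 = 172.7 Wh/kg

172.7 Wh/kg


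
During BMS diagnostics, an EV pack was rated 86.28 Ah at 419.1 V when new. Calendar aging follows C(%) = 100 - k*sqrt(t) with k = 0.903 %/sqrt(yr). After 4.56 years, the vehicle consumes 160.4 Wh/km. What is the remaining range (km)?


Step 1: capacity retention = 100 - 0.903 * sqrt(4.56) = 100 - 0.903 * 2.1354 = 98.072%
Step 2: C_now = 86.28 * 98.072/100 = 84.617 Ah
Step 3: E_pack = V * C_now = 419.1 * 84.617 = 35463 Wh
Step 4: range = E_pack / consumption = 35463 / 160.4 = 221.1 km

221.1 km


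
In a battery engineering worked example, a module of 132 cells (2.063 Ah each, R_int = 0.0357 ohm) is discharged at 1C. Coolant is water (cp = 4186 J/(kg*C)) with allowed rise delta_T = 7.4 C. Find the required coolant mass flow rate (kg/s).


Step 1: I = 1 * 2.063 = 2.063 A
Step 2: Q_cell = I^2 * R = 2.063^2 * 0.0357 = 0.15194 W
Step 3: Q_total = 132 * 0.15194 = 20.056 W
Step 4: m_dot = Q_total / (cp * dT) = 20.056 / (4186 * 7.4) = 6.475e-04 kg/s

6.475e-04 kg/s


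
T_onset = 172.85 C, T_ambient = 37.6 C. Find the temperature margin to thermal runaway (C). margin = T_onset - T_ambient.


margin = T_onset - T_ambient = 172.85 - 37.6 = 135.25 C

135.25 C


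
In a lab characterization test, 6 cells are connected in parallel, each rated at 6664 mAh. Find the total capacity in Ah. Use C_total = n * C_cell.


Convert: C_cell = 6664 mAh = 6.664 Ah
C_total = 6 * 6.664 = 39.984 Ah

39.984 Ah


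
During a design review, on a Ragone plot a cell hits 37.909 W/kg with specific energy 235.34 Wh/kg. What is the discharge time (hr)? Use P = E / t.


t = E / P = 235.34 / 37.909 = 6.208 hr

6.208 hr


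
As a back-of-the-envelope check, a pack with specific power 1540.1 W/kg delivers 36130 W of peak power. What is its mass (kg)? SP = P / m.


m = P / SP = 36130 / 1540.1 = 23.46 kg

23.46 kg


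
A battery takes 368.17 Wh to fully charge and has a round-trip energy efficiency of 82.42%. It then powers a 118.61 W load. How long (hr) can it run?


Step 1: E_discharge = eta/100 * E_charge = 82.42/100 * 368.17 = 303.45 Wh
Step 2: t = E_discharge / P = 303.45 / 118.61 = 2.558 hr

2.558 hr


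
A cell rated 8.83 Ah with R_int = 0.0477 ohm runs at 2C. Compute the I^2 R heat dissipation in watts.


Step 1: I = C_rate * capacity = 2 * 8.83 = 17.66 A
Step 2: Q = I^2 * R = 17.66^2 * 0.0477 = 311.88 * 0.0477 = 14.88 W

14.88 W


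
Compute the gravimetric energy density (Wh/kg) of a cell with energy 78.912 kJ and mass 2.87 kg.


Convert: E = 78.912 kJ = 21.92 Wh
ED = E / m = 21.92 / 2.87 = 7.638 Wh/kg

7.638 Wh/kg


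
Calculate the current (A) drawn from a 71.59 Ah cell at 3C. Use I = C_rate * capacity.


I = C_rate * capacity = 3 * 71.59 = 214.77 A

214.77 A


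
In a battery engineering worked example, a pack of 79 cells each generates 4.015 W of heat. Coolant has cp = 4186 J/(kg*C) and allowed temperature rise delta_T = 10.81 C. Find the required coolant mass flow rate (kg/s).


Step 1: Total heat Q = 79 * 4.015 W = 317.19 W
Step 2: denom = cp * dT = 4186 * 10.81 = 45251
Step 3: m_dot = 317.19 / 45251 = 0.007010 kg/s

0.007010 kg/s


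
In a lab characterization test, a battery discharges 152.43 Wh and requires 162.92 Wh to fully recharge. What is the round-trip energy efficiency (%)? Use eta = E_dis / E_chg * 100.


Round-trip efficiency = 152.43/162.92 * 100% = 93.56%

93.56%


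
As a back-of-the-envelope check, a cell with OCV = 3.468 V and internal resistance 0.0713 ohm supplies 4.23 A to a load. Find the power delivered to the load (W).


Step 1: V_terminal = OCV - I*R = 3.468 - 4.23 * 0.0713 = 3.1664 V
Step 2: P_out = V_terminal * I = 3.1664 * 4.23 = 13.39 W

13.39 W


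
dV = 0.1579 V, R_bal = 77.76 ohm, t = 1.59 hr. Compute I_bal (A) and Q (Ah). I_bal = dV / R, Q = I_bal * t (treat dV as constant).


I_bal = dV / R = 0.1579 / 77.76 = 0.0020306 A
Q = I_bal * t = 0.0020306 * 1.59 = 0.003229 Ah

I=0.0020306 A, Q=0.003229 Ah


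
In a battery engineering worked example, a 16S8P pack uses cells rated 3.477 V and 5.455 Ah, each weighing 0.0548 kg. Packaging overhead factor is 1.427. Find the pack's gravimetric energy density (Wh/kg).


Step 1: V_pack = 16 * 3.477 = 55.632 V
Step 2: C_pack = 8 * 5.455 = 43.64 Ah
Step 3: E_pack = V_pack * C_pack = 55.632 * 43.64 = 2427.8 Wh
Step 4: m_pack = 16 * 8 * 0.0548 * 1.427 = 10.01 kg
Step 5: ED = E_pack / m_pack = 2427.8 / 10.01 = 242.5 Wh/kg

242.5 Wh/kg


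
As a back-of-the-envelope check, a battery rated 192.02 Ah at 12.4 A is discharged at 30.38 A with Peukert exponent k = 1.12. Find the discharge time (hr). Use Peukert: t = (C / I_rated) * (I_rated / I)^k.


t_rated = C / I_rated = 192.02 / 12.4 = 15.485 hr
(I_rated/I)^k = (0.40816)^1.12 = 0.36655
t = t_rated * (I_rated/I)^k = 15.485 * 0.36655 = 5.676 hr

5.676 hr


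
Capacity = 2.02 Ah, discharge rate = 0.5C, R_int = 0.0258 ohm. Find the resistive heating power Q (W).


Step 1: I = C_rate * capacity = 0.5 * 2.02 = 1.01 A
Step 2: Q = I^2 * R = 1.01^2 * 0.0258 = 1.0201 * 0.0258 = 0.02632 W

0.02632 W


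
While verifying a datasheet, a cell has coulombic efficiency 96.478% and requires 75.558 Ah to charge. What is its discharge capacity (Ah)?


Q_dis = eta/100 * Q_chg = 96.478/100 * 75.558 = 72.90 Ah

72.90 Ah


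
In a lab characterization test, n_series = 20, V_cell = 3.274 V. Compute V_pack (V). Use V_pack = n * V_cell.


V_pack = n * V_cell = 20 * 3.274 = 65.48 V

65.48 V


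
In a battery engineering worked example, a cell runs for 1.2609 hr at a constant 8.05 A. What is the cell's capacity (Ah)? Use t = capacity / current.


C = I * t = 8.05 * 1.2609 = 10.15 Ah

10.15 Ah


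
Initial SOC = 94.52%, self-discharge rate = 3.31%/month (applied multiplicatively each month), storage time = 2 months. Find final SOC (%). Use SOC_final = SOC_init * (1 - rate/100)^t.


decay = (1 - 3.31/100)^2 = 0.9349
SOC_final = 94.52 * 0.9349 = 88.37%

88.37%


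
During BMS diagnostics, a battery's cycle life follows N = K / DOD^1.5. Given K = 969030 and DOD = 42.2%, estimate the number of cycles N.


DOD^1.5 = 274.14
N = K / DOD^1.5 = 969030 / 274.14 = 3535

3535 cycles


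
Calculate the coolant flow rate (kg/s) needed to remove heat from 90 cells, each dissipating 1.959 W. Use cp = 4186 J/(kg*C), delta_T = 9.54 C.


Q_total = 90 * 1.959 = 176.31 W
m_dot = Q_total / (cp * dT) = 176.31 / (4186 * 9.54) = 0.004415 kg/s

0.004415 kg/s


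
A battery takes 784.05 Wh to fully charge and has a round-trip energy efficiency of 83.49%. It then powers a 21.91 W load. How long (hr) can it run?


Step 1: E_discharge = eta/100 * E_charge = 83.49/100 * 784.05 = 654.6 Wh
Step 2: t = E_discharge / P = 654.6 / 21.91 = 29.88 hr

29.88 hr


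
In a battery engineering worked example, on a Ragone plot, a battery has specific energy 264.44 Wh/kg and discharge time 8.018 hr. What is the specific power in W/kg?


Specific power = 264.44 Wh/kg / 8.018 hr = 32.98 W/kg

32.98 W/kg


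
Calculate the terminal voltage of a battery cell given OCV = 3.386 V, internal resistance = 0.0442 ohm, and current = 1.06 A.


V = OCV - I*R = 3.386 - 1.06 * 0.0442 = 3.339 V

3.339 V


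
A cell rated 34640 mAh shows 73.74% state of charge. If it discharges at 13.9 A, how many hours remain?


Convert: C_total = 34640 mAh = 34.64 Ah
Step 1: remaining = SOC/100 * C_total = 73.74/100 * 34.64 = 25.544 Ah
Step 2: t = remaining / I = 25.544 / 13.9 = 1.838 hr

1.838 hr


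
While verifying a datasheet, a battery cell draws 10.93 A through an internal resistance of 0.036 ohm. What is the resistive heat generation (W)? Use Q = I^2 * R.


Q = I^2 * R = 10.93^2 * 0.036 = 4.301 W

4.301 W


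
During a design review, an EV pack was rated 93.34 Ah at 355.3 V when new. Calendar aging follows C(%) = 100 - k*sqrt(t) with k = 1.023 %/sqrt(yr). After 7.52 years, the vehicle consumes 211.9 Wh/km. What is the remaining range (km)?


Step 1: capacity retention = 100 - 1.023 * sqrt(7.52) = 100 - 1.023 * 2.7423 = 97.195%
Step 2: C_now = 93.34 * 97.195/100 = 90.722 Ah
Step 3: E_pack = V * C_now = 355.3 * 90.722 = 32234 Wh
Step 4: range = E_pack / consumption = 32234 / 211.9 = 152.1 km

152.1 km


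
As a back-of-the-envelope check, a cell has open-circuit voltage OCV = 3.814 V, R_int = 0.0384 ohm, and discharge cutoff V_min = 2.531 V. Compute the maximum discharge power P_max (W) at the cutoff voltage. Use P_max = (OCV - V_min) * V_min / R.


P_max = (OCV - V_min) * V_min / R = (3.814 - 2.531) * 2.531 / 0.0384 = 1.283 * 2.531 / 0.0384 = 84.56 W

84.56 W


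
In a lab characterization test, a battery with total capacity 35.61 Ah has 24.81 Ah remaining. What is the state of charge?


SOC% = 24.81 / 35.61 * 100 = 69.67%

69.67%


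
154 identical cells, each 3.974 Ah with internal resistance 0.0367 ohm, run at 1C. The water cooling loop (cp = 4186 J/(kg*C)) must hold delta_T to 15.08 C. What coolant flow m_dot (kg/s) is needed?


Step 1: I = 1 * 3.974 = 3.974 A
Step 2: Q_cell = I^2 * R = 3.974^2 * 0.0367 = 0.57959 W
Step 3: Q_total = 154 * 0.57959 = 89.257 W
Step 4: m_dot = Q_total / (cp * dT) = 89.257 / (4186 * 15.08) = 0.001414 kg/s

0.001414 kg/s


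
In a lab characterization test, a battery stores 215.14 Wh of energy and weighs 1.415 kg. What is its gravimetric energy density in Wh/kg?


ED = E / m = 215.14 / 1.415 = 152.0 Wh/kg

152.0 Wh/kg


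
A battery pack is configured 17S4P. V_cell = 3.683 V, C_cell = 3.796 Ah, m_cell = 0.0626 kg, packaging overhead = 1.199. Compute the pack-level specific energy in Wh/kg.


Step 1: V_pack = 17 * 3.683 = 62.611 V
Step 2: C_pack = 4 * 3.796 = 15.184 Ah
Step 3: E_pack = V_pack * C_pack = 62.611 * 15.184 = 950.69 Wh
Step 4: m_pack = 17 * 4 * 0.0626 * 1.199 = 5.1039 kg
Step 5: ED = E_pack / m_pack = 950.69 / 5.1039 = 186.3 Wh/kg

186.3 Wh/kg


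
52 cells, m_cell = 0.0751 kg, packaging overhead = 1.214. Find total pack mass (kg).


m_pack = n * m_cell * overhead = 52 * 0.0751 * 1.214 = 4.741 kg

4.741 kg


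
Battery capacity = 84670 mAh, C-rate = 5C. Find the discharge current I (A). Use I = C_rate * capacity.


Convert: capacity = 84670 mAh = 84.67 Ah
I = C_rate * capacity = 5 * 84.67 = 423.35 A

423.35 A


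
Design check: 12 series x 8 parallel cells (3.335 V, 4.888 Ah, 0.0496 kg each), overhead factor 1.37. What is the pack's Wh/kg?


Step 1: V_pack = 12 * 3.335 = 40.02 V
Step 2: C_pack = 8 * 4.888 = 39.104 Ah
Step 3: E_pack = V_pack * C_pack = 40.02 * 39.104 = 1564.9 Wh
Step 4: m_pack = 12 * 8 * 0.0496 * 1.37 = 6.5234 kg
Step 5: ED = E_pack / m_pack = 1564.9 / 6.5234 = 239.9 Wh/kg

239.9 Wh/kg


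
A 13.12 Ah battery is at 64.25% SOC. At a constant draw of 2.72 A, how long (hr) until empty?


Step 1: remaining = SOC/100 * C_total = 64.25/100 * 13.12 = 8.4296 Ah
Step 2: t = remaining / I = 8.4296 / 2.72 = 3.099 hr

3.099 hr


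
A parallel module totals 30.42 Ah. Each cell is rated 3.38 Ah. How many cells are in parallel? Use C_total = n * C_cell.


n = C_total / C_cell = 30.42 / 3.38 = 9

9


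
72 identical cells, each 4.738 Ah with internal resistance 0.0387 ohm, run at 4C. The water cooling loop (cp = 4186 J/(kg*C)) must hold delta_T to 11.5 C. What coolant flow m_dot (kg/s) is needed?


Step 1: I = 4 * 4.738 = 18.952 A
Step 2: Q_cell = I^2 * R = 18.952^2 * 0.0387 = 13.9 W
Step 3: Q_total = 72 * 13.9 = 1000.8 W
Step 4: m_dot = Q_total / (cp * dT) = 1000.8 / (4186 * 11.5) = 0.02079 kg/s

0.02079 kg/s


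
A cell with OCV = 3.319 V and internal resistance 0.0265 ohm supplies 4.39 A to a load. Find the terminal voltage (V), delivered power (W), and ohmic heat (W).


Step 1: V_terminal = OCV - I*R = 3.319 - 4.39 * 0.0265 = 3.2027 V
Step 2: P_out = V_terminal * I = 3.2027 * 4.39 = 14.06 W
Step 3: Q = I^2 * R = 4.39^2 * 0.0265 = 0.5107 W

V=3.2027 V, P=14.06 W, Q=0.5107 W


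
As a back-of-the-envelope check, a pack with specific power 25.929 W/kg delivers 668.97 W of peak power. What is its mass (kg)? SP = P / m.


m = P / SP = 668.97 / 25.929 = 25.80 kg

25.80 kg


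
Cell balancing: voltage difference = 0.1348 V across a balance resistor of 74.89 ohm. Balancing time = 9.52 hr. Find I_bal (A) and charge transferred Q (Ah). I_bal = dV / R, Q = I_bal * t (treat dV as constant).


I_bal = dV / R = 0.1348 / 74.89 = 0.0018 A
Q = I_bal * t = 0.0018 * 9.52 = 0.01714 Ah

I=0.0018 A, Q=0.01714 Ah


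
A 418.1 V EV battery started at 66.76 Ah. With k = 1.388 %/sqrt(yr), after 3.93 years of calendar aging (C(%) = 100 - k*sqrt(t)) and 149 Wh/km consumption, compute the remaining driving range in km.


Step 1: capacity retention = 100 - 1.388 * sqrt(3.93) = 100 - 1.388 * 1.9824 = 97.248%
Step 2: C_now = 66.76 * 97.248/100 = 64.923 Ah
Step 3: E_pack = V * C_now = 418.1 * 64.923 = 27144 Wh
Step 4: range = E_pack / consumption = 27144 / 149 = 182.2 km

182.2 km


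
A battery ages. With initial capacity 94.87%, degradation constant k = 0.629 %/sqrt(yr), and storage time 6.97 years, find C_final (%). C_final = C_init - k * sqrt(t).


Step 1: sqrt(6.97 yr) = 2.6401
Step 2: drop = 0.629 * 2.6401 = 1.6606
Step 3: C_final = 94.87 - 1.6606 = 93.21%

93.21%


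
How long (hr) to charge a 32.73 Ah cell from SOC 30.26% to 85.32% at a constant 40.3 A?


delta_Ah = 32.73 * (85.32 - 30.26) / 100 = 18.021 Ah
t = delta_Ah / I = 18.021 / 40.3 = 0.4472 hr

0.4472 hr


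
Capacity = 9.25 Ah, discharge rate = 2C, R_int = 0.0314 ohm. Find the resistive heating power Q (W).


Step 1: I = C_rate * capacity = 2 * 9.25 = 18.5 A
Step 2: Q = I^2 * R = 18.5^2 * 0.0314 = 342.25 * 0.0314 = 10.75 W

10.75 W


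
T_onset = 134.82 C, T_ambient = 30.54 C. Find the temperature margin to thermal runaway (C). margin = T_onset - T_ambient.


Safety margin = 134.82 C - 30.54 C = 104.28 C

104.28 C


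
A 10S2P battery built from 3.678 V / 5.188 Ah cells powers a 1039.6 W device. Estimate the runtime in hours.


Step 1: E_pack = Ns * V_cell * Np * C_cell = 10 * 3.678 * 2 * 5.188 = 381.63 Wh
Step 2: t = E_pack / P = 381.63 / 1039.6 = 0.3671 hr

0.3671 hr


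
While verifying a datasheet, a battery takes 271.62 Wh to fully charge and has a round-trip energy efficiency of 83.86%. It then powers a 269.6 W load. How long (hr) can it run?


Step 1: E_discharge = eta/100 * E_charge = 83.86/100 * 271.62 = 227.78 Wh
Step 2: t = E_discharge / P = 227.78 / 269.6 = 0.8449 hr

0.8449 hr


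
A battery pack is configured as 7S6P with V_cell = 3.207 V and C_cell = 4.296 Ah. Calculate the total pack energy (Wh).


V_pack = 7 * 3.207 = 22.449 V
C_pack = 6 * 4.296 = 25.776 Ah
E = V_pack * C_pack = 22.449 * 25.776 = 578.6 Wh

578.6 Wh


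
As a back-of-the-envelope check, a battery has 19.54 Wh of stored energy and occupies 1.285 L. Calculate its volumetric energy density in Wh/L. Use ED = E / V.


ED = E / V = 19.54 / 1.285 = 15.21 Wh/L

15.21 Wh/L


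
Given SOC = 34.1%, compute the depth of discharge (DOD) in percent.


DOD = 100 - SOC = 100 - 34.1 = 65.9%

65.9%


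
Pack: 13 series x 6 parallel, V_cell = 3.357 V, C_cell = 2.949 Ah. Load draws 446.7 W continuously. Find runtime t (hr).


Step 1: E_pack = Ns * V_cell * Np * C_cell = 13 * 3.357 * 6 * 2.949 = 772.18 Wh
Step 2: t = E_pack / P = 772.18 / 446.7 = 1.729 hr

1.729 hr


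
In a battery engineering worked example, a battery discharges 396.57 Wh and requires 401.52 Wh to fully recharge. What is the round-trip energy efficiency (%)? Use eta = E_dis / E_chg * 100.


eta_e = E_dis / E_chg * 100 = 396.57 / 401.52 * 100 = 98.77%

98.77%


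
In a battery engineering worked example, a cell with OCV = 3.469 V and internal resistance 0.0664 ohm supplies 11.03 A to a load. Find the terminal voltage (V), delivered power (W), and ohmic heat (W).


Step 1: V_terminal = OCV - I*R = 3.469 - 11.03 * 0.0664 = 2.7366 V
Step 2: P_out = V_terminal * I = 2.7366 * 11.03 = 30.18 W
Step 3: Q = I^2 * R = 11.03^2 * 0.0664 = 8.078 W

V=2.7366 V, P=30.18 W, Q=8.078 W


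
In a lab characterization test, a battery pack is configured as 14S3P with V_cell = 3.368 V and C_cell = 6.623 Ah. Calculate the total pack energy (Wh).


E = Ns * Vcell * Np * Ccell = 14 * 3.368 * 3 * 6.623 = 936.9 Wh

936.9 Wh


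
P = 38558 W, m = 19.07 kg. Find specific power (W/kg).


SP = P / m = 38558 / 19.07 = 2022 W/kg

2022 W/kg


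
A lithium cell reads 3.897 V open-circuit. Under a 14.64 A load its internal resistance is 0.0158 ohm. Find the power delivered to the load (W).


Step 1: V_terminal = OCV - I*R = 3.897 - 14.64 * 0.0158 = 3.6657 V
Step 2: P_out = V_terminal * I = 3.6657 * 14.64 = 53.67 W

53.67 W


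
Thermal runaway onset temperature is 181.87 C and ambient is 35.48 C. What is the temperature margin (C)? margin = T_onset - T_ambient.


Safety margin = 181.87 C - 35.48 C = 146.39 C

146.39 C


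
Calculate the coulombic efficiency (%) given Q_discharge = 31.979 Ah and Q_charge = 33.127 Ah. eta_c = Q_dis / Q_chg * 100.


Coulombic efficiency = 31.979/33.127 * 100% = 96.53%

96.53%


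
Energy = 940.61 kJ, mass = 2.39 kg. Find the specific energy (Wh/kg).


Convert: E = 940.61 kJ = 261.28 Wh
ED = E / m = 261.28 / 2.39 = 109.3 Wh/kg

109.3 Wh/kg


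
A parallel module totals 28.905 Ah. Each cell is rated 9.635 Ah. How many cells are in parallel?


n = C_total / C_cell = 28.905 / 9.635 = 3

3


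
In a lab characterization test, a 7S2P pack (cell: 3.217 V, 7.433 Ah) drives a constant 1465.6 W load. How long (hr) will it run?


Step 1: E_pack = Ns * V_cell * Np * C_cell = 7 * 3.217 * 2 * 7.433 = 334.77 Wh
Step 2: t = E_pack / P = 334.77 / 1465.6 = 0.2284 hr

0.2284 hr


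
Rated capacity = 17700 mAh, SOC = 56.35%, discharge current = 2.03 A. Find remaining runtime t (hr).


Convert: C_total = 17700 mAh = 17.7 Ah
Step 1: remaining = SOC/100 * C_total = 56.35/100 * 17.7 = 9.974 Ah
Step 2: t = remaining / I = 9.974 / 2.03 = 4.913 hr

4.913 hr


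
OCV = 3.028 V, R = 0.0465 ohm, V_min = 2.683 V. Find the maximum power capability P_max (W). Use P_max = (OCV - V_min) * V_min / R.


P_max = (OCV - V_min) * V_min / R = (3.028 - 2.683) * 2.683 / 0.0465 = 0.345 * 2.683 / 0.0465 = 19.91 W

19.91 W


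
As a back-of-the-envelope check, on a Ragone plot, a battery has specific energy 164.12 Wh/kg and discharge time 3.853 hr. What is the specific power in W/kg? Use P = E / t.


Specific power = 164.12 Wh/kg / 3.853 hr = 42.60 W/kg

42.60 W/kg


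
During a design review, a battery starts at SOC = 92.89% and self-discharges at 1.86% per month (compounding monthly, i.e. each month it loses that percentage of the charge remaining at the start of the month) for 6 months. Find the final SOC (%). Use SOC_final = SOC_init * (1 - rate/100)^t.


decay = (1 - 1.86/100)^6 = 0.89346
SOC_final = 92.89 * 0.89346 = 82.99%

82.99%


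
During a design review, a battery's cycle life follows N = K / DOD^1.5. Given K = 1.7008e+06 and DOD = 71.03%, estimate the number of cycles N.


Step 1: DOD^1.5 = 71.03^1.5 = 598.64
Step 2: N = 1.7008e+06 / 598.64 = 2841 cycles

2841 cycles


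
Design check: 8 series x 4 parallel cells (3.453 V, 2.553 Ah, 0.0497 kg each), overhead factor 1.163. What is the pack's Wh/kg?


Step 1: V_pack = 8 * 3.453 = 27.624 V
Step 2: C_pack = 4 * 2.553 = 10.212 Ah
Step 3: E_pack = V_pack * C_pack = 27.624 * 10.212 = 282.1 Wh
Step 4: m_pack = 8 * 4 * 0.0497 * 1.163 = 1.8496 kg
Step 5: ED = E_pack / m_pack = 282.1 / 1.8496 = 152.5 Wh/kg

152.5 Wh/kg


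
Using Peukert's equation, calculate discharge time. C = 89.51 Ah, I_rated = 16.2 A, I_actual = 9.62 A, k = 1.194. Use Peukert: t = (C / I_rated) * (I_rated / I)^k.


t_rated = C / I_rated = 89.51 / 16.2 = 5.5253 hr
(I_rated/I)^k = (1.684)^1.194 = 1.8632
t = t_rated * (I_rated/I)^k = 5.5253 * 1.8632 = 10.29 hr

10.29 hr


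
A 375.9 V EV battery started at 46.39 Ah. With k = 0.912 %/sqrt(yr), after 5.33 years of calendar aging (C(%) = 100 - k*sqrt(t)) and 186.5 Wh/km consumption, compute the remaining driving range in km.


Step 1: capacity retention = 100 - 0.912 * sqrt(5.33) = 100 - 0.912 * 2.3087 = 97.894%
Step 2: C_now = 46.39 * 97.894/100 = 45.413 Ah
Step 3: E_pack = V * C_now = 375.9 * 45.413 = 17071 Wh
Step 4: range = E_pack / consumption = 17071 / 186.5 = 91.53 km

91.53 km


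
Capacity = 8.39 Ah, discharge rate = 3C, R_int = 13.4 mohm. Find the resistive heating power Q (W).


Convert: R = 13.4 mohm = 0.0134 ohm
Step 1: I = C_rate * capacity = 3 * 8.39 = 25.17 A
Step 2: Q = I^2 * R = 25.17^2 * 0.0134 = 633.53 * 0.0134 = 8.489 W

8.489 W


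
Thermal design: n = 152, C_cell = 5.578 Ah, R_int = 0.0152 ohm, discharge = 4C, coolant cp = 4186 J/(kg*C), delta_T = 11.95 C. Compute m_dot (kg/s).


Step 1: I = 4 * 5.578 = 22.312 A
Step 2: Q_cell = I^2 * R = 22.312^2 * 0.0152 = 7.5669 W
Step 3: Q_total = 152 * 7.5669 = 1150.2 W
Step 4: m_dot = Q_total / (cp * dT) = 1150.2 / (4186 * 11.95) = 0.02299 kg/s

0.02299 kg/s


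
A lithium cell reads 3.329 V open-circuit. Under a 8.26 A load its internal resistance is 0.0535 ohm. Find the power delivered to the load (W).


Step 1: V_terminal = OCV - I*R = 3.329 - 8.26 * 0.0535 = 2.8871 V
Step 2: P_out = V_terminal * I = 2.8871 * 8.26 = 23.85 W

23.85 W


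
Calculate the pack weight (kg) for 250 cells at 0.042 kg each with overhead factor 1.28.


Cell mass sum = 250 * 0.042 = 10.5 kg
With overhead 1.28: m_pack = 10.5 * 1.28 = 13.44 kg

13.44 kg


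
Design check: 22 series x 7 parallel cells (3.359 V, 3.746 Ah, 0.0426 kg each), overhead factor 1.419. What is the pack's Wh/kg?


Step 1: V_pack = 22 * 3.359 = 73.898 V
Step 2: C_pack = 7 * 3.746 = 26.222 Ah
Step 3: E_pack = V_pack * C_pack = 73.898 * 26.222 = 1937.8 Wh
Step 4: m_pack = 22 * 7 * 0.0426 * 1.419 = 9.3092 kg
Step 5: ED = E_pack / m_pack = 1937.8 / 9.3092 = 208.2 Wh/kg

208.2 Wh/kg


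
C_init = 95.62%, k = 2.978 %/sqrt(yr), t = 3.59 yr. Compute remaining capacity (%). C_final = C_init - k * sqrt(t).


sqrt(t) = sqrt(3.59) = 1.8947
C_final = 95.62 - 2.978 * 1.8947 = 89.98%

89.98%


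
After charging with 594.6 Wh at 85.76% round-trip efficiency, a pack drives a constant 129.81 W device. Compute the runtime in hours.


Step 1: E_discharge = eta/100 * E_charge = 85.76/100 * 594.6 = 509.93 Wh
Step 2: t = E_discharge / P = 509.93 / 129.81 = 3.928 hr

3.928 hr


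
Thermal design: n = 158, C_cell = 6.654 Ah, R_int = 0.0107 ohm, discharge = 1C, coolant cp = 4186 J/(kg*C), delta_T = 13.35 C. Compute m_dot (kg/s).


Step 1: I = 1 * 6.654 = 6.654 A
Step 2: Q_cell = I^2 * R = 6.654^2 * 0.0107 = 0.47375 W
Step 3: Q_total = 158 * 0.47375 = 74.853 W
Step 4: m_dot = Q_total / (cp * dT) = 74.853 / (4186 * 13.35) = 0.001339 kg/s

0.001339 kg/s


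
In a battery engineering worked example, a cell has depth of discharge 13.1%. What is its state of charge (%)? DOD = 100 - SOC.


SOC = 100 - DOD = 100 - 13.1 = 86.9%

86.9%


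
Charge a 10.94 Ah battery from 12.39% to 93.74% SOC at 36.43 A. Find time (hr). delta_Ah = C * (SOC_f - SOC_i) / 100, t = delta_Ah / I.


Step 1: dSOC = 93.74% - 12.39% = 81.35%
Step 2: delta_Ah = 10.94 * 81.35 / 100 = 8.8997 Ah
Step 3: t = 8.8997 / 36.43 = 0.2443 hr

0.2443 hr


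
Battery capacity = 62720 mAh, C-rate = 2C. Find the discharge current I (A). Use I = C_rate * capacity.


Convert: capacity = 62720 mAh = 62.72 Ah
At 2C: I = 2 * 62.72 Ah = 125.44 A

125.44 A


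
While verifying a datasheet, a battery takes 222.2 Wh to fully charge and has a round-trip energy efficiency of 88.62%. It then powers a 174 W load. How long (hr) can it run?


Step 1: E_discharge = eta/100 * E_charge = 88.62/100 * 222.2 = 196.91 Wh
Step 2: t = E_discharge / P = 196.91 / 174 = 1.132 hr

1.132 hr


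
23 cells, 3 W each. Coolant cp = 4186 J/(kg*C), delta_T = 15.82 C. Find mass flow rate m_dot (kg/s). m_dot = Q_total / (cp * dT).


Step 1: Total heat Q = 23 * 3 W = 69 W
Step 2: denom = cp * dT = 4186 * 15.82 = 66223
Step 3: m_dot = 69 / 66223 = 0.001042 kg/s

0.001042 kg/s


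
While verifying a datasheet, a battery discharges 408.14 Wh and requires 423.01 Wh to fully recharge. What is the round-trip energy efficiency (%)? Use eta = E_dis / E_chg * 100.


Round-trip efficiency = 408.14/423.01 * 100% = 96.48%

96.48%


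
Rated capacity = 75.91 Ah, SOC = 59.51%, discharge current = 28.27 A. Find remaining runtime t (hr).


Step 1: remaining = SOC/100 * C_total = 59.51/100 * 75.91 = 45.174 Ah
Step 2: t = remaining / I = 45.174 / 28.27 = 1.598 hr

1.598 hr


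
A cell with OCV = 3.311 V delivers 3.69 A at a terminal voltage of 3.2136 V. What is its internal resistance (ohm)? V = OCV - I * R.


R = (OCV - V) / I = (3.311 - 3.2136) / 3.69 = 0.02640 ohm

0.02640 ohm


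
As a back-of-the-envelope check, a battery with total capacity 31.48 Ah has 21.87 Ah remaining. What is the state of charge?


SOC = (remaining / total) * 100 = (21.87 / 31.48) * 100 = 69.47%

69.47%


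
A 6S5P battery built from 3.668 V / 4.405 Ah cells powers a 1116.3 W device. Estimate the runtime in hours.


Step 1: E_pack = Ns * V_cell * Np * C_cell = 6 * 3.668 * 5 * 4.405 = 484.73 Wh
Step 2: t = E_pack / P = 484.73 / 1116.3 = 0.4342 hr

0.4342 hr


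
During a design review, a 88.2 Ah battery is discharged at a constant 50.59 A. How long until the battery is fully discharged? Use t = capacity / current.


Runtime = 88.2 Ah / 50.59 A = 1.743 hr

1.743 hr


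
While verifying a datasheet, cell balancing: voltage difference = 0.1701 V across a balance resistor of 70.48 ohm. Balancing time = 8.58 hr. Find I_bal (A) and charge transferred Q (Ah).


First, Ohm's law: I_bal = 0.1701 V / 70.48 ohm = 0.0024135 A
Then Q = I * t = 0.0024135 A * 8.58 hr = 0.02071 Ah

I=0.0024135 A, Q=0.02071 Ah


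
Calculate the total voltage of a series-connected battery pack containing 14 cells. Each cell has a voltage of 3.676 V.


Series voltages add: 14 * 3.676 V = 51.464 V

51.464 V


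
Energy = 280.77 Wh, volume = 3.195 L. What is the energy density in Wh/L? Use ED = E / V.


ED = E / V = 280.77 / 3.195 = 87.88 Wh/L

87.88 Wh/L


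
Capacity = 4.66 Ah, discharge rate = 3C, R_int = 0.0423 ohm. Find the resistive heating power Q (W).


Step 1: I = C_rate * capacity = 3 * 4.66 = 13.98 A
Step 2: Q = I^2 * R = 13.98^2 * 0.0423 = 195.44 * 0.0423 = 8.267 W

8.267 W


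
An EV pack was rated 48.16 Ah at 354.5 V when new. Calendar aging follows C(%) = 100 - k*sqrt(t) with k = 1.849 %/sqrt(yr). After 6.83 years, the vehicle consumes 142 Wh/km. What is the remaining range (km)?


Step 1: capacity retention = 100 - 1.849 * sqrt(6.83) = 100 - 1.849 * 2.6134 = 95.168%
Step 2: C_now = 48.16 * 95.168/100 = 45.833 Ah
Step 3: E_pack = V * C_now = 354.5 * 45.833 = 16248 Wh
Step 4: range = E_pack / consumption = 16248 / 142 = 114.4 km

114.4 km


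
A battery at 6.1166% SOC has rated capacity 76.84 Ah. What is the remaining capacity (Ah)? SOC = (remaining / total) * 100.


remaining = SOC / 100 * total = 6.1166 / 100 * 76.84 = 4.700 Ah

4.700 Ah


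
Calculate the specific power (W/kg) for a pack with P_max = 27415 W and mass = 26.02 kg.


Specific power = 27415 W / 26.02 kg = 1054 W/kg

1054 W/kg


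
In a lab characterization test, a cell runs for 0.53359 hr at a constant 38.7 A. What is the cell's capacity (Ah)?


C = I * t = 38.7 * 0.53359 = 20.65 Ah

20.65 Ah


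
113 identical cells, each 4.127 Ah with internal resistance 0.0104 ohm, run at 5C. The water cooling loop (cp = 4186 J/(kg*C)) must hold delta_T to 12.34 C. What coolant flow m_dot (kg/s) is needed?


Step 1: I = 5 * 4.127 = 20.635 A
Step 2: Q_cell = I^2 * R = 20.635^2 * 0.0104 = 4.4284 W
Step 3: Q_total = 113 * 4.4284 = 500.41 W
Step 4: m_dot = Q_total / (cp * dT) = 500.41 / (4186 * 12.34) = 0.009687 kg/s

0.009687 kg/s


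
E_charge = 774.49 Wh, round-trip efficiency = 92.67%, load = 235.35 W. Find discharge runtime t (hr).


Step 1: E_discharge = eta/100 * E_charge = 92.67/100 * 774.49 = 717.72 Wh
Step 2: t = E_discharge / P = 717.72 / 235.35 = 3.050 hr

3.050 hr


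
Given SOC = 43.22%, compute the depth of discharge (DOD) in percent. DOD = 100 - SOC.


Complement of SOC: DOD = 100% - 43.22% = 56.78%

56.78%


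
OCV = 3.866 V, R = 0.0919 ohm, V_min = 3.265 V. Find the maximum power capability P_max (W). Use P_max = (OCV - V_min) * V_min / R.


P_max = (OCV - V_min) * V_min / R = (3.866 - 3.265) * 3.265 / 0.0919 = 0.601 * 3.265 / 0.0919 = 21.35 W

21.35 W


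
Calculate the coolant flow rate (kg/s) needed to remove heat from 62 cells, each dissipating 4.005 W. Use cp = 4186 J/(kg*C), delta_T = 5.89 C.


Step 1: Total heat Q = 62 * 4.005 W = 248.31 W
Step 2: denom = cp * dT = 4186 * 5.89 = 24656
Step 3: m_dot = 248.31 / 24656 = 0.01007 kg/s

0.01007 kg/s


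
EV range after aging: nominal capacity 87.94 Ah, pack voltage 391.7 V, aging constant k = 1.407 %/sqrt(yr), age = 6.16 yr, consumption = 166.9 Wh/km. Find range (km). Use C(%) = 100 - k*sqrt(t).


Step 1: capacity retention = 100 - 1.407 * sqrt(6.16) = 100 - 1.407 * 2.4819 = 96.508%
Step 2: C_now = 87.94 * 96.508/100 = 84.869 Ah
Step 3: E_pack = V * C_now = 391.7 * 84.869 = 33243 Wh
Step 4: range = E_pack / consumption = 33243 / 166.9 = 199.2 km

199.2 km


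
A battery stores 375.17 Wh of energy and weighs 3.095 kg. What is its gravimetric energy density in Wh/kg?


ED = E / m = 375.17 / 3.095 = 121.2 Wh/kg

121.2 Wh/kg


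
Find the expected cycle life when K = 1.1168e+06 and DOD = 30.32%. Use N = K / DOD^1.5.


Step 1: DOD^1.5 = 30.32^1.5 = 166.95
Step 2: N = 1.1168e+06 / 166.95 = 6689 cycles

6689 cycles


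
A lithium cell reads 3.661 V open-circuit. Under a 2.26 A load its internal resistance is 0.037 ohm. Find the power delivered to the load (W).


Step 1: V_terminal = OCV - I*R = 3.661 - 2.26 * 0.037 = 3.5774 V
Step 2: P_out = V_terminal * I = 3.5774 * 2.26 = 8.085 W

8.085 W


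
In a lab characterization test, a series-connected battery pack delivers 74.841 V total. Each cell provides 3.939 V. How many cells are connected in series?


n = V_pack / V_cell = 74.841 / 3.939 = 19

19


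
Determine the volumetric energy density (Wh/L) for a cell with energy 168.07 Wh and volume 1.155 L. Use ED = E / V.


Volumetric ED = 168.07 Wh / 1.155 L = 145.5 Wh/L

145.5 Wh/L


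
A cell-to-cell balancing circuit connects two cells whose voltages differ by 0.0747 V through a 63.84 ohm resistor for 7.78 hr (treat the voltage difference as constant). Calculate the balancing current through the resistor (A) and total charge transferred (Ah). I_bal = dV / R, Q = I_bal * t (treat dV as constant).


I_bal = dV / R = 0.0747 / 63.84 = 0.0011701 A
Q = I_bal * t = 0.0011701 * 7.78 = 0.009103 Ah

I=0.0011701 A, Q=0.009103 Ah


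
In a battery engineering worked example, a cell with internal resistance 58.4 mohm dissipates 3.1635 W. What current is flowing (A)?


Convert: R = 58.4 mohm = 0.0584 ohm
I = sqrt(Q / R) = sqrt(3.1635 / 0.0584) = sqrt(54.17) = 7.360 A

7.360 A


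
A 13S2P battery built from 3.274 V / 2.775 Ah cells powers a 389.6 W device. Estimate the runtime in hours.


Step 1: E_pack = Ns * V_cell * Np * C_cell = 13 * 3.274 * 2 * 2.775 = 236.22 Wh
Step 2: t = E_pack / P = 236.22 / 389.6 = 0.6063 hr

0.6063 hr


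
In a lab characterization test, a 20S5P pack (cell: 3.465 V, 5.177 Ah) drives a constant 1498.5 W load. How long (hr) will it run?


Step 1: E_pack = Ns * V_cell * Np * C_cell = 20 * 3.465 * 5 * 5.177 = 1793.8 Wh
Step 2: t = E_pack / P = 1793.8 / 1498.5 = 1.197 hr

1.197 hr


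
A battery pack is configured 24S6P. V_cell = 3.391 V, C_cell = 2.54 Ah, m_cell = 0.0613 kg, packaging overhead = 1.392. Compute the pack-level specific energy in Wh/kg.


Step 1: V_pack = 24 * 3.391 = 81.384 V
Step 2: C_pack = 6 * 2.54 = 15.24 Ah
Step 3: E_pack = V_pack * C_pack = 81.384 * 15.24 = 1240.3 Wh
Step 4: m_pack = 24 * 6 * 0.0613 * 1.392 = 12.287 kg
Step 5: ED = E_pack / m_pack = 1240.3 / 12.287 = 100.9 Wh/kg

100.9 Wh/kg


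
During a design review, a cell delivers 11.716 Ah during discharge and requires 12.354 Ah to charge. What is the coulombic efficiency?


Coulombic efficiency = 11.716/12.354 * 100% = 94.84%

94.84%


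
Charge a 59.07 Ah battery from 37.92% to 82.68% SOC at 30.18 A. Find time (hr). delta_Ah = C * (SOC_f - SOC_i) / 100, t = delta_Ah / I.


delta_Ah = 59.07 * (82.68 - 37.92) / 100 = 26.44 Ah
t = delta_Ah / I = 26.44 / 30.18 = 0.8761 hr

0.8761 hr


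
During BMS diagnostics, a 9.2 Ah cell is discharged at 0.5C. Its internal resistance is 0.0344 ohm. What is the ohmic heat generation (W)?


Step 1: I = C_rate * capacity = 0.5 * 9.2 = 4.6 A
Step 2: Q = I^2 * R = 4.6^2 * 0.0344 = 21.16 * 0.0344 = 0.7279 W

0.7279 W


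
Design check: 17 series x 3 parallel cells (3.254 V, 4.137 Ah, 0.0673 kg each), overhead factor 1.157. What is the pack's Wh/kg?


Step 1: V_pack = 17 * 3.254 = 55.318 V
Step 2: C_pack = 3 * 4.137 = 12.411 Ah
Step 3: E_pack = V_pack * C_pack = 55.318 * 12.411 = 686.55 Wh
Step 4: m_pack = 17 * 3 * 0.0673 * 1.157 = 3.9712 kg
Step 5: ED = E_pack / m_pack = 686.55 / 3.9712 = 172.9 Wh/kg

172.9 Wh/kg


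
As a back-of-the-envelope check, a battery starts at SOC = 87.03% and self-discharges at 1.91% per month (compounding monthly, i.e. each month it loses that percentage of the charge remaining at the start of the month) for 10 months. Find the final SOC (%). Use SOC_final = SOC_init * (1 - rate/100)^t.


Monthly retention factor = 1 - 1.91/100 = 0.9809
Over 10 months: factor^10 = 0.82461
SOC_final = 87.03 * 0.82461 = 71.77%

71.77%


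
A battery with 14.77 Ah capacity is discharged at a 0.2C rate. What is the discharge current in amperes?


At 0.2C: I = 0.2 * 14.77 Ah = 2.954 A

2.954 A


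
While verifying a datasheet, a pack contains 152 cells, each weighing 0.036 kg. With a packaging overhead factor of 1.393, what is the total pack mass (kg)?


m_pack = n * m_cell * overhead = 152 * 0.036 * 1.393 = 7.622 kg

7.622 kg


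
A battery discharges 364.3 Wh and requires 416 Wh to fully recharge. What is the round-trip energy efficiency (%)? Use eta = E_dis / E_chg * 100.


eta_e = E_dis / E_chg * 100 = 364.3 / 416 * 100 = 87.57%

87.57%


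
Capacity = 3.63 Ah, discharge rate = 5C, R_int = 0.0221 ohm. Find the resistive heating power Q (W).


Step 1: I = C_rate * capacity = 5 * 3.63 = 18.15 A
Step 2: Q = I^2 * R = 18.15^2 * 0.0221 = 329.42 * 0.0221 = 7.280 W

7.280 W


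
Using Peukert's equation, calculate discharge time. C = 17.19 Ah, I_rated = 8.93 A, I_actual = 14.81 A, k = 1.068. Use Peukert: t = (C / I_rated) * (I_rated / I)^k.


t_rated = C / I_rated = 17.19 / 8.93 = 1.925 hr
(I_rated/I)^k = (0.60297)^1.068 = 0.58258
t = t_rated * (I_rated/I)^k = 1.925 * 0.58258 = 1.121 hr

1.121 hr


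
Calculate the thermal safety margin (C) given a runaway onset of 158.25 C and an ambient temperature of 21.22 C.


margin = T_onset - T_ambient = 158.25 - 21.22 = 137.03 C

137.03 C


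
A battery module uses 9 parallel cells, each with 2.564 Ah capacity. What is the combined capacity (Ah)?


Parallel capacities add: 9 * 2.564 Ah = 23.076 Ah

23.076 Ah


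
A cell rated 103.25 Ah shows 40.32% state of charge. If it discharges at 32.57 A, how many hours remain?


Step 1: remaining = SOC/100 * C_total = 40.32/100 * 103.25 = 41.63 Ah
Step 2: t = remaining / I = 41.63 / 32.57 = 1.278 hr

1.278 hr


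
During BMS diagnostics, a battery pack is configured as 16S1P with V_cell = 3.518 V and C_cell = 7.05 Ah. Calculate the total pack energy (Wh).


V_pack = 16 * 3.518 = 56.288 V
C_pack = 1 * 7.05 = 7.05 Ah
E = V_pack * C_pack = 56.288 * 7.05 = 396.8 Wh

396.8 Wh


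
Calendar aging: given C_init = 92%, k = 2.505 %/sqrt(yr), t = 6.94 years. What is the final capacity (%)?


sqrt(t) = sqrt(6.94) = 2.6344
C_final = 92 - 2.505 * 2.6344 = 85.40%

85.40%


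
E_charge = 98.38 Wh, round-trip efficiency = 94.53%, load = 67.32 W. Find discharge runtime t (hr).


Step 1: E_discharge = eta/100 * E_charge = 94.53/100 * 98.38 = 92.999 Wh
Step 2: t = E_discharge / P = 92.999 / 67.32 = 1.381 hr

1.381 hr


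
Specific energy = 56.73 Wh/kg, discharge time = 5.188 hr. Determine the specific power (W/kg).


P_specific = E / t = 56.73 / 5.188 = 10.93 W/kg

10.93 W/kg


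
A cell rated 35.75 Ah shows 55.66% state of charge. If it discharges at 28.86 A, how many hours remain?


Step 1: remaining = SOC/100 * C_total = 55.66/100 * 35.75 = 19.898 Ah
Step 2: t = remaining / I = 19.898 / 28.86 = 0.6895 hr

0.6895 hr


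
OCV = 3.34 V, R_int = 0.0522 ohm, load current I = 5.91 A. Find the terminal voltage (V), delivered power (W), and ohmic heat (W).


Step 1: V_terminal = OCV - I*R = 3.34 - 5.91 * 0.0522 = 3.0315 V
Step 2: P_out = V_terminal * I = 3.0315 * 5.91 = 17.92 W
Step 3: Q = I^2 * R = 5.91^2 * 0.0522 = 1.823 W

V=3.0315 V, P=17.92 W, Q=1.823 W


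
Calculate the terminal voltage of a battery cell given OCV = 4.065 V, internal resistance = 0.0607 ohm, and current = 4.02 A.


IR drop = 4.02 * 0.0607 = 0.24401 V
V = 4.065 - 0.24401 = 3.821 V

3.821 V


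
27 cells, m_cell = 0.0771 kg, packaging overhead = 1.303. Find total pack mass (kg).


Cell mass sum = 27 * 0.0771 = 2.0817 kg
With overhead 1.303: m_pack = 2.0817 * 1.303 = 2.712 kg

2.712 kg
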